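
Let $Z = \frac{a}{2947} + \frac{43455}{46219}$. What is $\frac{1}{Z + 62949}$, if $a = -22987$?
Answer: $\frac{136207393}{8573184807689} \approx 1.5888 \cdot 10^{-5}$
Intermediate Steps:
$Z = - \frac{934374268}{136207393}$ ($Z = - \frac{22987}{2947} + \frac{43455}{46219} = - \frac{934374268}{136207393} \approx -6.8599$)
$\frac{1}{Z + 62949} = \frac{1}{- \frac{934374268}{136207393} + 62949} = \frac{1}{\frac{8573184807689}{136207393}} = \frac{136207393}{8573184807689}$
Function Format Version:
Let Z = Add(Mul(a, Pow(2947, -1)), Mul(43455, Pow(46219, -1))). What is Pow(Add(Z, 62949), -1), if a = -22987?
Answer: Rational(136207393, 8573184807689) ≈ 1.5888e-5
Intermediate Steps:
Z = Rational(-934374268, 136207393) (Z = Add(Mul(-22987, Pow(2947, -1)), Mul(43455, Pow(46219, -1))) = Add(Mul(-22987, Rational(1, 2947)), Mul(43455, Rational(1, 46219))) = Add(Rational(-22987, 2947), Rational(43455, 46219)) = Rational(-934374268, 136207393) ≈ -6.8599)
Pow(Add(Z, 62949), -1) = Pow(Add(Rational(-934374268, 136207393), 62949), -1) = Pow(Rational(8573184807689, 136207393), -1) = Rational(136207393, 8573184807689)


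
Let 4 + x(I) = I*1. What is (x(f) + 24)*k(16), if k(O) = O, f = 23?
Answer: 688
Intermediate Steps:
x(I) = -4 + I (x(I) = -4 + I*1 = -4 + I)
(x(f) + 24)*k(16) = ((-4 + 23) + 24)*16 = (19 + 24)*16 = 43*16 = 688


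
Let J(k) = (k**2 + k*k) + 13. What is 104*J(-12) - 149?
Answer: 31155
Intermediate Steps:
J(k) = 13 + 2*k**2 (J(k) = (k**2 + k**2) + 13 = 2*k**2 + 13 = 13 + 2*k**2)
104*J(-12) - 149 = 104*(13 + 2*(-12)**2) - 149 = 104*(13 + 2*144) - 149 = 104*(13 + 288) - 149 = 104*301 - 149 = 31304 - 149 = 31155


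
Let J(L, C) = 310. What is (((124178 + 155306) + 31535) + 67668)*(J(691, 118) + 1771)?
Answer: 788047647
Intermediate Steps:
(((124178 + 155306) + 31535) + 67668)*(J(691, 118) + 1771) = (((124178 + 155306) + 31535) + 67668)*(310 + 1771) = ((279484 + 31535) + 67668)*2081 = (311019 + 67668)*2081 = 378687*2081 = 788047647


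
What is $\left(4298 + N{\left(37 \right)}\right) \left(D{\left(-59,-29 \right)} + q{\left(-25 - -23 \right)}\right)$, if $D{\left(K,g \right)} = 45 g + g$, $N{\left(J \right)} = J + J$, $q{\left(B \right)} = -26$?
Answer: $-5945920$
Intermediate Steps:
$N{\left(J \right)} = 2 J$
$D{\left(K,g \right)} = 46 g$
$\left(4298 + N{\left(37 \right)}\right) \left(D{\left(-59,-29 \right)} + q{\left(-25 - -23 \right)}\right) = \left(4298 + 2 \cdot 37\right) \left(46 \left(-29\right) - 26\right) = \left(4298 + 74\right) \left(-1334 - 26\right) = 4372 \left(-1360\right) = -5945920$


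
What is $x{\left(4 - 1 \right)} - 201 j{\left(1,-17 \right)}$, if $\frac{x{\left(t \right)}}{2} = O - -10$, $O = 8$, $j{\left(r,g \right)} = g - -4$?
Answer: $2649$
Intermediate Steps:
$j{\left(r,g \right)} = 4 + g$ ($j{\left(r,g \right)} = g + 4 = 4 + g$)
$x{\left(t \right)} = 36$ ($x{\left(t \right)} = 2 \left(8 - -10\right) = 2 \left(8 + 10\right) = 2 \cdot 18 = 36$)
$x{\left(4 - 1 \right)} - 201 j{\left(1,-17 \right)} = 36 - 201 \left(4 - 17\right) = 36 - -2613 = 36 + 2613 = 2649$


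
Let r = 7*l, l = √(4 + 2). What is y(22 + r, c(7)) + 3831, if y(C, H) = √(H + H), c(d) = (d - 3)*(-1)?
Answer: 3831 + 2*I*√2 ≈ 3831.0 + 2.8284*I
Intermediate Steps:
l = √6 ≈ 2.4495
c(d) = 3 - d (c(d) = (-3 + d)*(-1) = 3 - d)
r = 7*√6 ≈ 17.146
y(C, H) = √2*√H (y(C, H) = √(2*H) = √2*√H)
y(22 + r, c(7)) + 3831 = √2*√(3 - 1*7) + 3831 = √2*√(3 - 7) + 3831 = √2*√(-4) + 3831 = √2*(2*I) + 3831 = 2*I*√2 + 3831 = 3831 + 2*I*√2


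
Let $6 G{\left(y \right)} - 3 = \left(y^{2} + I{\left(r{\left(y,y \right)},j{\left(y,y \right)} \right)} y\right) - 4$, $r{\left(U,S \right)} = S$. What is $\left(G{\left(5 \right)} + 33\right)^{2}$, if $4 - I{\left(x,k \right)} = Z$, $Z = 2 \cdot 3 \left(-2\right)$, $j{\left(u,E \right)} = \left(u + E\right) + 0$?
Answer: $\frac{22801}{9} \approx 2533.4$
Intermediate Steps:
$j{\left(u,E \right)} = E + u$ ($j{\left(u,E \right)} = \left(E + u\right) + 0 = E + u$)
$Z = -12$ ($Z = 6 \left(-2\right) = -12$)
$I{\left(x,k \right)} = 16$ ($I{\left(x,k \right)} = 4 - -12 = 4 + 12 = 16$)
$G{\left(y \right)} = - \frac{1}{6} + \frac{y^{2}}{6} + \frac{8 y}{3}$ ($G{\left(y \right)} = \frac{1}{2} + \frac{\left(y^{2} + 16 y\right) - 4}{6} = \frac{1}{2} + \frac{-4 + y^{2} + 16 y}{6} = \frac{1}{2} + \left(- \frac{2}{3} + \frac{y^{2}}{6} + \frac{8 y}{3}\right) = - \frac{1}{6} + \frac{y^{2}}{6} + \frac{8 y}{3}$)
$\left(G{\left(5 \right)} + 33\right)^{2} = \left(\left(- \frac{1}{6} + \frac{5^{2}}{6} + \frac{8}{3} \cdot 5\right) + 33\right)^{2} = \left(\left(- \frac{1}{6} + \frac{1}{6} \cdot 25 + \frac{40}{3}\right) + 33\right)^{2} = \left(\left(- \frac{1}{6} + \frac{25}{6} + \frac{40}{3}\right) + 33\right)^{2} = \left(\frac{52}{3} + 33\right)^{2} = \left(\frac{151}{3}\right)^{2} = \frac{22801}{9}$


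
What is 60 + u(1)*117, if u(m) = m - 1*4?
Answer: -291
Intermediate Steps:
u(m) = -4 + m (u(m) = m - 4 = -4 + m)
60 + u(1)*117 = 60 + (-4 + 1)*117 = 60 - 3*117 = 60 - 351 = -291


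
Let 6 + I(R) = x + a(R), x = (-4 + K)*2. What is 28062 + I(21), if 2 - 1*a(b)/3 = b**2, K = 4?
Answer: 26739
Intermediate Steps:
a(b) = 6 - 3*b**2
x = 0 (x = (-4 + 4)*2 = 0*2 = 0)
I(R) = -3*R**2 (I(R) = -6 + (0 + (6 - 3*R**2)) = -6 + (6 - 3*R**2) = -3*R**2)
28062 + I(21) = 28062 - 3*21**2 = 28062 - 3*441 = 28062 - 1323 = 26739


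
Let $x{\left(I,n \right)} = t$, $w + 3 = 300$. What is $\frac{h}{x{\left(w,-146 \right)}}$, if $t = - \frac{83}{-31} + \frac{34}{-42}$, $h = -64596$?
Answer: $- \frac{10512999}{304} \approx -34582.0$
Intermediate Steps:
$w = 297$ ($w = -3 + 300 = 297$)
$t = \frac{1216}{651}$ ($t = \left(-83\right) \left(- \frac{1}{31}\right) + 34 \left(- \frac{1}{42}\right) = \frac{83}{31} - \frac{17}{21} = \frac{1216}{651} \approx 1.8679$)
$x{\left(I,n \right)} = \frac{1216}{651}$
$\frac{h}{x{\left(w,-146 \right)}} = - \frac{64596}{\frac{1216}{651}} = \left(-64596\right) \frac{651}{1216} = - \frac{10512999}{304}$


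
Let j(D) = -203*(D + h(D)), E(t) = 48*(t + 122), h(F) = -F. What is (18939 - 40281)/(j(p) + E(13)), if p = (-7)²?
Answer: -3557/1080 ≈ -3.2935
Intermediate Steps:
p = 49
E(t) = 5856 + 48*t (E(t) = 48*(122 + t) = 5856 + 48*t)
j(D) = 0 (j(D) = -203*(D - D) = -203*0 = 0)
(18939 - 40281)/(j(p) + E(13)) = (18939 - 40281)/(0 + (5856 + 48*13)) = -21342/(0 + (5856 + 624)) = -21342/(0 + 6480) = -21342/6480 = -21342*1/6480 = -3557/1080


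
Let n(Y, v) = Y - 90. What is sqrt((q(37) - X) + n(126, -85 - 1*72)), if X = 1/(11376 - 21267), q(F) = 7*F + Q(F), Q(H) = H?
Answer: sqrt(3608910487)/3297 ≈ 18.221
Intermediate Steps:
n(Y, v) = -90 + Y
q(F) = 8*F (q(F) = 7*F + F = 8*F)
X = -1/9891 (X = 1/(-9891) = -1/9891 ≈ -0.00010110)
sqrt((q(37) - X) + n(126, -85 - 1*72)) = sqrt((8*37 - 1*(-1/9891)) + (-90 + 126)) = sqrt((296 + 1/9891) + 36) = sqrt(2927737/9891 + 36) = sqrt(3283813/9891) = sqrt(3608910487)/3297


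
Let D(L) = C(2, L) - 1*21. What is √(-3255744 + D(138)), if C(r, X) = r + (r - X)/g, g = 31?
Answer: I*√3128792459/31 ≈ 1804.4*I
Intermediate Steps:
C(r, X) = -X/31 + 32*r/31 (C(r, X) = r + (r - X)/31 = r + (r - X)*(1/31) = r + (-X/31 + r/31) = -X/31 + 32*r/31)
D(L) = -587/31 - L/31 (D(L) = (-L/31 + (32/31)*2) - 1*21 = (-L/31 + 64/31) - 21 = (64/31 - L/31) - 21 = -587/31 - L/31)
√(-3255744 + D(138)) = √(-3255744 + (-587/31 - 1/31*138)) = √(-3255744 + (-587/31 - 138/31)) = √(-3255744 - 725/31) = √(-100928789/31) = I*√3128792459/31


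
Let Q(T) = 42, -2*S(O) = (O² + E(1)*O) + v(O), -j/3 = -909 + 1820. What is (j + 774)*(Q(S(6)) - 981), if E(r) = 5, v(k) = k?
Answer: 1839501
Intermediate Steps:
j = -2733 (j = -3*(-909 + 1820) = -3*911 = -2733)
S(O) = -3*O - O²/2 (S(O) = -((O² + 5*O) + O)/2 = -(O² + 6*O)/2 = -3*O - O²/2)
(j + 774)*(Q(S(6)) - 981) = (-2733 + 774)*(42 - 981) = -1959*(-939) = 1839501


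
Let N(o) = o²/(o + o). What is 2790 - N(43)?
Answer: 5537/2 ≈ 2768.5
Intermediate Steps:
N(o) = o/2 (N(o) = o²/((2*o)) = (1/(2*o))*o² = o/2)
2790 - N(43) = 2790 - 43/2 = 5537/2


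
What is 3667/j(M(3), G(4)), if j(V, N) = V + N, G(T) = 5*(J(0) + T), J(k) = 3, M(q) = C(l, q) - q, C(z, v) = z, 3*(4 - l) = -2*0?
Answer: 3667/36 ≈ 101.86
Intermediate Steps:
l = 4 (l = 4 - (-2)*0/3 = 4 - ⅓*0 = 4 + 0 = 4)
M(q) = 4 - q
G(T) = 15 + 5*T (G(T) = 5*(3 + T) = 15 + 5*T)
j(V, N) = N + V
3667/j(M(3), G(4)) = 3667/((15 + 5*4) + (4 - 1*3)) = 3667/((15 + 20) + (4 - 3)) = 3667/(35 + 1) = 3667/36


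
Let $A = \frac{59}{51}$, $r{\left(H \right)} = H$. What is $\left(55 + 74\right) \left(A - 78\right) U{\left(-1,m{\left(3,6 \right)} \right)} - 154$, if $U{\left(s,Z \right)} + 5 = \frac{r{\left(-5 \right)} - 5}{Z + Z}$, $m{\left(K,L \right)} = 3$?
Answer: $\frac{3362486}{51} \approx 65931.0$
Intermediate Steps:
$A = \frac{59}{51}$ ($A = 59 \cdot \frac{1}{51} = \frac{59}{51} \approx 1.1569$)
$U{\left(s,Z \right)} = -5 - \frac{5}{Z}$ ($U{\left(s,Z \right)} = -5 + \frac{-5 - 5}{Z + Z} = -5 - \frac{10}{2 Z} = -5 - 10 \frac{1}{2 Z} = -5 - \frac{5}{Z}$)
$\left(55 + 74\right) \left(A - 78\right) U{\left(-1,m{\left(3,6 \right)} \right)} - 154 = \left(55 + 74\right) \left(\frac{59}{51} - 78\right) \left(-5 - \frac{5}{3}\right) - 154 = 129 \left(- \frac{3919}{51}\right) \left(-5 - \frac{5}{3}\right) - 154 = - \frac{168517 \left(-5 - \frac{5}{3}\right)}{17} - 154 = \left(- \frac{168517}{17}\right) \left(- \frac{20}{3}\right) - 154 = \frac{3370340}{51} - 154 = \frac{3362486}{51}$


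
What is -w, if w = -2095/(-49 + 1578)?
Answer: 2095/1529 ≈ 1.3702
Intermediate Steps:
w = -2095/1529 ≈ -1.3702
-w = -1*(-2095/1529) = 2095/1529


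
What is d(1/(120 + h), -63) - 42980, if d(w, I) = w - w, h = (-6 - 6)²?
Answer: -42980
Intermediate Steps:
h = 144 (h = (-12)² = 144)
d(w, I) = 0
d(1/(120 + h), -63) - 42980 = 0 - 42980 = -42980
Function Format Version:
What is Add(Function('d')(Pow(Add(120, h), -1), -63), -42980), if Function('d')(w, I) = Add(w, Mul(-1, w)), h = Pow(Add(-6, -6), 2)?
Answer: -42980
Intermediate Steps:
h = 144 (h = Pow(-12, 2) = 144)
Function('d')(w, I) = 0
Add(Function('d')(Pow(Add(120, h), -1), -63), -42980) = Add(0, -42980) = -42980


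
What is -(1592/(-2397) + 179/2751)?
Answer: 1316843/2198049 ≈ 0.59910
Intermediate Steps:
-(1592/(-2397) + 179/2751) = -(1592*(-1/2397) + 179*(1/2751)) = -(-1592/2397 + 179/2751) = -1*(-1316843/2198049) = 1316843/2198049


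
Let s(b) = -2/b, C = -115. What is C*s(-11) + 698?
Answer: 7448/11 ≈ 677.09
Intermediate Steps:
C*s(-11) + 698 = -(-230)/(-11) + 698 = -(-230)*(-1)/11 + 698 = -115*2/11 + 698 = -230/11 + 698 = 7448/11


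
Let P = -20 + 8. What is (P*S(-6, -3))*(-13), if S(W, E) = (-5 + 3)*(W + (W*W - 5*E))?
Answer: -14040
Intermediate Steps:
S(W, E) = -2*W - 2*W² + 10*E (S(W, E) = -2*(W + (W² - 5*E)) = -2*(W + W² - 5*E) = -2*W - 2*W² + 10*E)
P = -12
(P*S(-6, -3))*(-13) = -12*(-2*(-6) - 2*(-6)² + 10*(-3))*(-13) = -12*(12 - 2*36 - 30)*(-13) = -12*(12 - 72 - 30)*(-13) = -12*(-90)*(-13) = 1080*(-13) = -14040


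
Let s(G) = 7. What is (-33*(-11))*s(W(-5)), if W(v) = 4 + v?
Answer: 2541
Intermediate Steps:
(-33*(-11))*s(W(-5)) = -33*(-11)*7 = 363*7 = 2541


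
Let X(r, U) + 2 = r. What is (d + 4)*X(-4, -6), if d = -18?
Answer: 84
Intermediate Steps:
X(r, U) = -2 + r
(d + 4)*X(-4, -6) = (-18 + 4)*(-2 - 4) = -14*(-6) = 84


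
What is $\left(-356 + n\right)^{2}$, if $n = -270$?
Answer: $391876$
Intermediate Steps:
$\left(-356 + n\right)^{2} = \left(-356 - 270\right)^{2} = \left(-626\right)^{2} = 391876$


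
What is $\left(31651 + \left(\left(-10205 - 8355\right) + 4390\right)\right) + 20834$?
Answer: $38315$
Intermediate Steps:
$\left(31651 + \left(\left(-10205 - 8355\right) + 4390\right)\right) + 20834 = \left(31651 + \left(-18560 + 4390\right)\right) + 20834 = \left(31651 - 14170\right) + 20834 = 17481 + 20834 = 38315$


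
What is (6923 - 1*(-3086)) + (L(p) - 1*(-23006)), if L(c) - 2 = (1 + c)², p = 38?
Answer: 34538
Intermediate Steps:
L(c) = 2 + (1 + c)²
(6923 - 1*(-3086)) + (L(p) - 1*(-23006)) = (6923 - 1*(-3086)) + ((2 + (1 + 38)²) - 1*(-23006)) = (6923 + 3086) + ((2 + 39²) + 23006) = 10009 + ((2 + 1521) + 23006) = 10009 + (1523 + 23006) = 10009 + 24529 = 34538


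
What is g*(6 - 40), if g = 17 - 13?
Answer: -136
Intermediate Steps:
g = 4
g*(6 - 40) = 4*(6 - 40) = 4*(-34) = -136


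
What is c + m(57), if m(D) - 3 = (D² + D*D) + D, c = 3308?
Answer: 9866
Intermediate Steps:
m(D) = 3 + D + 2*D² (m(D) = 3 + ((D² + D*D) + D) = 3 + ((D² + D²) + D) = 3 + (2*D² + D) = 3 + (D + 2*D²) = 3 + D + 2*D²)
c + m(57) = 3308 + (3 + 57 + 2*57²) = 3308 + (3 + 57 + 2*3249) = 3308 + (3 + 57 + 6498) = 3308 + 6558 = 9866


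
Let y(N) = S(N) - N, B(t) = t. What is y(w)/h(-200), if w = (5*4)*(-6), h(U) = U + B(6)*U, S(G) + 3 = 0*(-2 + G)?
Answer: -117/1400 ≈ -0.083571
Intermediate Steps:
S(G) = -3 (S(G) = -3 + 0*(-2 + G) = -3 + 0 = -3)
h(U) = 7*U (h(U) = U + 6*U = 7*U)
w = -120 (w = 20*(-6) = -120)
y(N) = -3 - N
y(w)/h(-200) = (-3 - 1*(-120))/((7*(-200))) = (-3 + 120)/(-1400) = 117*(-1/1400) = -117/1400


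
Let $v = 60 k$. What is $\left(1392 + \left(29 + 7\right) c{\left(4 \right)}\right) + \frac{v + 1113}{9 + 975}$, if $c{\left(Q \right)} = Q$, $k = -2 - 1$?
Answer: $\frac{504119}{328} \approx 1536.9$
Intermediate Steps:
$k = -3$ ($k = -2 - 1 = -3$)
$v = -180$ ($v = 60 \left(-3\right) = -180$)
$\left(1392 + \left(29 + 7\right) c{\left(4 \right)}\right) + \frac{v + 1113}{9 + 975} = \left(1392 + \left(29 + 7\right) 4\right) + \frac{-180 + 1113}{9 + 975} = \left(1392 + 36 \cdot 4\right) + \frac{933}{984} = \left(1392 + 144\right) + 933 \cdot \frac{1}{984} = 1536 + \frac{311}{328} = \frac{504119}{328}$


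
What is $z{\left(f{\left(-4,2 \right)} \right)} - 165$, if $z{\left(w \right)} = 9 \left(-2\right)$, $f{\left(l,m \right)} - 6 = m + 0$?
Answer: $-183$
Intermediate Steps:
$f{\left(l,m \right)} = 6 + m$ ($f{\left(l,m \right)} = 6 + \left(m + 0\right) = 6 + m$)
$z{\left(w \right)} = -18$
$z{\left(f{\left(-4,2 \right)} \right)} - 165 = -18 - 165 = -183$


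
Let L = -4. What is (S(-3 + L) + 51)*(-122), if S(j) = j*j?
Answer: -12200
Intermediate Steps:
S(j) = j²
(S(-3 + L) + 51)*(-122) = ((-3 - 4)² + 51)*(-122) = ((-7)² + 51)*(-122) = (49 + 51)*(-122) = 100*(-122) = -12200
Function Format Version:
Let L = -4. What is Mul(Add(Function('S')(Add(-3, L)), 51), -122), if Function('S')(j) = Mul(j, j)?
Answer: -12200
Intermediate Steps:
Function('S')(j) = Pow(j, 2)
Mul(Add(Function('S')(Add(-3, L)), 51), -122) = Mul(Add(Pow(Add(-3, -4), 2), 51), -122) = Mul(Add(Pow(-7, 2), 51), -122) = Mul(Add(49, 51), -122) = Mul(100, -122) = -12200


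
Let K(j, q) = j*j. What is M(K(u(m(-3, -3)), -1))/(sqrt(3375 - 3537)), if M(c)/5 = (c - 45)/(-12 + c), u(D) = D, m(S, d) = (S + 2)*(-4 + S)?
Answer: -10*I*sqrt(2)/333 ≈ -0.042469*I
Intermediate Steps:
m(S, d) = (-4 + S)*(2 + S) (m(S, d) = (2 + S)*(-4 + S) = (-4 + S)*(2 + S))
K(j, q) = j**2
M(c) = 5*(-45 + c)/(-12 + c) (M(c) = 5*((c - 45)/(-12 + c)) = 5*((-45 + c)/(-12 + c)) = 5*(-45 + c)/(-12 + c))
M(K(u(m(-3, -3)), -1))/(sqrt(3375 - 3537)) = (5*(-45 + (-8 + (-3)**2 - 2*(-3))**2)/(-12 + (-8 + (-3)**2 - 2*(-3))**2))/(sqrt(3375 - 3537)) = (5*(-45 + (-8 + 9 + 6)**2)/(-12 + (-8 + 9 + 6)**2))/(sqrt(-162)) = (5*(-45 + 7**2)/(-12 + 7**2))/((9*I*sqrt(2))) = (5*(-45 + 49)/(-12 + 49))*(-I*sqrt(2)/18) = (5*4/37)*(-I*sqrt(2)/18) = (5*(1/37)*4)*(-I*sqrt(2)/18) = 20*(-I*sqrt(2)/18)/37 = -10*I*sqrt(2)/333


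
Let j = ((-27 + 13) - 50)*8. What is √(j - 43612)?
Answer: 2*I*√11031 ≈ 210.06*I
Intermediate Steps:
j = -512 (j = (-14 - 50)*8 = -64*8 = -512)
√(j - 43612) = √(-512 - 43612) = √(-44124) = 2*I*√11031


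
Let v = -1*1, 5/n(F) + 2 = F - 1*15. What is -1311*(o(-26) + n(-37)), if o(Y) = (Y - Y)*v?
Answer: 2185/18 ≈ 121.39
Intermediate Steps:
n(F) = 5/(-17 + F) (n(F) = 5/(-2 + (F - 1*15)) = 5/(-2 + (F - 15)) = 5/(-2 + (-15 + F)) = 5/(-17 + F))
v = -1
o(Y) = 0 (o(Y) = (Y - Y)*(-1) = 0*(-1) = 0)
-1311*(o(-26) + n(-37)) = -1311*(0 + 5/(-17 - 37)) = -1311*(0 + 5/(-54)) = -1311*(0 + 5*(-1/54)) = -1311*(0 - 5/54) = -1311*(-5/54) = 2185/18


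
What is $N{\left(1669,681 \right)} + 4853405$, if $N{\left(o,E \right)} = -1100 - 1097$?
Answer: $4851208$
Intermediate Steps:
$N{\left(o,E \right)} = -2197$
$N{\left(1669,681 \right)} + 4853405 = -2197 + 4853405 = 4851208$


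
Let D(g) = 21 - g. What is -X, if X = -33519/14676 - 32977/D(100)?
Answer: -160440817/386468 ≈ -415.15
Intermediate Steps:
X = 160440817/386468 (X = -33519/14676 - 32977/(21 - 1*100) = -33519*1/14676 - 32977/(21 - 100) = -11173/4892 - 32977/(-79) = -11173/4892 - 32977*(-1/79) = -11173/4892 + 32977/79 = 160440817/386468 ≈ 415.15)
-X = -1*160440817/386468 = -160440817/386468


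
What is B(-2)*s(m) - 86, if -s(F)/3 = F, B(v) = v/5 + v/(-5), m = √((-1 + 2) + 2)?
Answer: -86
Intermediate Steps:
m = √3 (m = √(1 + 2) = √3 ≈ 1.7320)
B(v) = 0 (B(v) = v*(⅕) + v*(-⅕) = v/5 - v/5 = 0)
s(F) = -3*F
B(-2)*s(m) - 86 = 0*(-3*√3) - 86 = 0 - 86 = -86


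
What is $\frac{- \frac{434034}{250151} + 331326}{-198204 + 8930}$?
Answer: $- \frac{41440548096}{23673540187} \approx -1.7505$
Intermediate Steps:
$\frac{- \frac{434034}{250151} + 331326}{-198204 + 8930} = \frac{\left(-434034\right) \frac{1}{250151} + 331326}{-189274} = \left(- \frac{434034}{250151} + 331326\right) \left(- \frac{1}{189274}\right) = \frac{82881096192}{250151} \left(- \frac{1}{189274}\right) = - \frac{41440548096}{23673540187}$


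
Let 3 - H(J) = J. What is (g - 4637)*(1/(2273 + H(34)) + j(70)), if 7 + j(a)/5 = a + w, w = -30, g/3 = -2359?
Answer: -2166685867/1121 ≈ -1.9328e+6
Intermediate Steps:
g = -7077 (g = 3*(-2359) = -7077)
H(J) = 3 - J
j(a) = -185 + 5*a (j(a) = -35 + 5*(a - 30) = -35 + 5*(-30 + a) = -35 + (-150 + 5*a) = -185 + 5*a)
(g - 4637)*(1/(2273 + H(34)) + j(70)) = (-7077 - 4637)*(1/(2273 + (3 - 1*34)) + (-185 + 5*70)) = -11714*(1/(2273 + (3 - 34)) + (-185 + 350)) = -11714*(1/(2273 - 31) + 165) = -11714*(1/2242 + 165) = -11714*369931/2242 = -2166685867/1121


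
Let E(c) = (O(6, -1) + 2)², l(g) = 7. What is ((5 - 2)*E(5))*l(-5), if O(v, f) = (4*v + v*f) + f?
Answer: 7581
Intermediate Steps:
O(v, f) = f + 4*v + f*v (O(v, f) = (4*v + f*v) + f = f + 4*v + f*v)
E(c) = 361 (E(c) = ((-1 + 4*6 - 1*6) + 2)² = ((-1 + 24 - 6) + 2)² = (17 + 2)² = 19² = 361)
((5 - 2)*E(5))*l(-5) = ((5 - 2)*361)*7 = (3*361)*7 = 1083*7 = 7581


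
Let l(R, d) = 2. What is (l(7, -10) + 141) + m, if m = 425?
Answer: 568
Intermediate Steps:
(l(7, -10) + 141) + m = (2 + 141) + 425 = 143 + 425 = 568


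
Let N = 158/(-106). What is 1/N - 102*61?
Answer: -491591/79 ≈ -6222.7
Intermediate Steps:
N = -79/53 (N = 158*(-1/106) = -79/53 ≈ -1.4906)
1/N - 102*61 = 1/(-79/53) - 102*61 = -53/79 - 6222 = -491591/79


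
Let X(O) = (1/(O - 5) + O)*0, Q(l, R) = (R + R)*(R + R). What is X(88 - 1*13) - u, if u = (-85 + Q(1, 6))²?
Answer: -3481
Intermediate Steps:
Q(l, R) = 4*R² (Q(l, R) = (2*R)*(2*R) = 4*R²)
u = 3481 (u = (-85 + 4*6²)² = (-85 + 4*36)² = (-85 + 144)² = 59² = 3481)
X(O) = 0 (X(O) = (1/(-5 + O) + O)*0 = (O + 1/(-5 + O))*0 = 0)
X(88 - 1*13) - u = 0 - 1*3481 = 0 - 3481 = -3481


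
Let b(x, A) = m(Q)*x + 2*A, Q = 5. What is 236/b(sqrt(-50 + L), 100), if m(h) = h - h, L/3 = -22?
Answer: 59/50 ≈ 1.1800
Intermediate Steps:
L = -66 (L = 3*(-22) = -66)
m(h) = 0
b(x, A) = 2*A (b(x, A) = 0*x + 2*A = 0 + 2*A = 2*A)
236/b(sqrt(-50 + L), 100) = 236/((2*100)) = 236/200 = 236*(1/200) = 59/50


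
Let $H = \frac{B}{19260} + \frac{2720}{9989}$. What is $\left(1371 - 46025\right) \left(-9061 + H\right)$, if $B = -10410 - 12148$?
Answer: $\frac{19462466900798527}{48097035} \approx 4.0465 \cdot 10^{8}$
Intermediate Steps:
$B = -22558$ ($B = -10410 - 12148 = -22558$)
$H = - \frac{86472331}{96194070}$ ($H = - \frac{22558}{19260} + \frac{2720}{9989} = \left(-22558\right) \frac{1}{19260} + 2720 \cdot \frac{1}{9989} = - \frac{11279}{9630} + \frac{2720}{9989} = - \frac{86472331}{96194070} \approx -0.89894$)
$\left(1371 - 46025\right) \left(-9061 + H\right) = \left(1371 - 46025\right) \left(-9061 - \frac{86472331}{96194070}\right) = \left(-44654\right) \left(- \frac{871700940601}{96194070}\right) = \frac{19462466900798527}{48097035}$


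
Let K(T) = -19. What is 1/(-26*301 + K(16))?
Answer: -1/7845 ≈ -0.00012747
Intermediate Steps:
1/(-26*301 + K(16)) = 1/(-26*301 - 19) = 1/(-7826 - 19) = 1/(-7845) = -1/7845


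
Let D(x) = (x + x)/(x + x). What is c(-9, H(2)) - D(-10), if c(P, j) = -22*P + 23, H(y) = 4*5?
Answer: 220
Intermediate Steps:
H(y) = 20
D(x) = 1 (D(x) = (2*x)/((2*x)) = (2*x)*(1/(2*x)) = 1)
c(P, j) = 23 - 22*P
c(-9, H(2)) - D(-10) = (23 - 22*(-9)) - 1*1 = (23 + 198) - 1 = 221 - 1 = 220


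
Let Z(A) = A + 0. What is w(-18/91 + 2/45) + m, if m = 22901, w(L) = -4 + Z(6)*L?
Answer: 31253149/1365 ≈ 22896.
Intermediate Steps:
Z(A) = A
w(L) = -4 + 6*L
w(-18/91 + 2/45) + m = (-4 + 6*(-18/91 + 2/45)) + 22901 = (-4 + 6*(-628/4095)) + 22901 = (-4 - 1256/1365) + 22901 = -6716/1365 + 22901 = 31253149/1365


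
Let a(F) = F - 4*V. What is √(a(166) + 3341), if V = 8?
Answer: 5*√139 ≈ 58.949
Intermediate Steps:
a(F) = -32 + F (a(F) = F - 4*8 = F - 32 = -32 + F)
√(a(166) + 3341) = √((-32 + 166) + 3341) = √(134 + 3341) = √3475 = 5*√139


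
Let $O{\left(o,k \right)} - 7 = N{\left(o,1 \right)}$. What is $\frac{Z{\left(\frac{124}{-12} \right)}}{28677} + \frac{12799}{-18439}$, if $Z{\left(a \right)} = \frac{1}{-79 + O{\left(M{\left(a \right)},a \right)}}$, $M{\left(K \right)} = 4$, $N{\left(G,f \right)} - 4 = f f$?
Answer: $- \frac{24591492280}{35427938601} \approx -0.69413$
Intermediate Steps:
$N{\left(G,f \right)} = 4 + f^{2}$ ($N{\left(G,f \right)} = 4 + f f = 4 + f^{2}$)
$O{\left(o,k \right)} = 12$ ($O{\left(o,k \right)} = 7 + \left(4 + 1^{2}\right) = 7 + \left(4 + 1\right) = 7 + 5 = 12$)
$Z{\left(a \right)} = - \frac{1}{67}$ ($Z{\left(a \right)} = \frac{1}{-79 + 12} = \frac{1}{-67} = - \frac{1}{67}$)
$\frac{Z{\left(\frac{124}{-12} \right)}}{28677} + \frac{12799}{-18439} = - \frac{1}{67 \cdot 28677} + \frac{12799}{-18439} = \left(- \frac{1}{67}\right) \frac{1}{28677} + 12799 \left(- \frac{1}{18439}\right) = - \frac{1}{1921359} - \frac{12799}{18439} = - \frac{24591492280}{35427938601}$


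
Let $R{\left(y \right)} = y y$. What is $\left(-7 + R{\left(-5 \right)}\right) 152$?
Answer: $2736$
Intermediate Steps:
$R{\left(y \right)} = y^{2}$
$\left(-7 + R{\left(-5 \right)}\right) 152 = \left(-7 + \left(-5\right)^{2}\right) 152 = \left(-7 + 25\right) 152 = 18 \cdot 152 = 2736$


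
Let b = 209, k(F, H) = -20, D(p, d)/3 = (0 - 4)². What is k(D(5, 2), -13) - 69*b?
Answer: -14441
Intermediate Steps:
D(p, d) = 48 (D(p, d) = 3*(0 - 4)² = 3*(-4)² = 3*16 = 48)
k(D(5, 2), -13) - 69*b = -20 - 69*209 = -20 - 14421 = -14441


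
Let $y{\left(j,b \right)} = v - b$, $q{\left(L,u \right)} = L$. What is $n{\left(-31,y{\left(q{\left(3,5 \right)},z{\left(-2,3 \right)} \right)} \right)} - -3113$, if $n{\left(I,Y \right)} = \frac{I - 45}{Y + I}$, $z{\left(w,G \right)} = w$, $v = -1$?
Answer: $\frac{46733}{15} \approx 3115.5$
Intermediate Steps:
$y{\left(j,b \right)} = -1 - b$
$n{\left(I,Y \right)} = \frac{-45 + I}{I + Y}$
$n{\left(-31,y{\left(q{\left(3,5 \right)},z{\left(-2,3 \right)} \right)} \right)} - -3113 = \frac{-45 - 31}{-31 - -1} - -3113 = \frac{1}{-31 + \left(-1 + 2\right)} \left(-76\right) + 3113 = \frac{1}{-31 + 1} \left(-76\right) + 3113 = \frac{1}{-30} \left(-76\right) + 3113 = \left(- \frac{1}{30}\right) \left(-76\right) + 3113 = \frac{38}{15} + 3113 = \frac{46733}{15}$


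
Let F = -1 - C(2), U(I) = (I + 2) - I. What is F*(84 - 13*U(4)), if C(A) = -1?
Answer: 0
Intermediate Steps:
U(I) = 2 (U(I) = (2 + I) - I = 2)
F = 0 (F = -1 - 1*(-1) = -1 + 1 = 0)
F*(84 - 13*U(4)) = 0*(84 - 13*2) = 0*(84 - 26) = 0*58 = 0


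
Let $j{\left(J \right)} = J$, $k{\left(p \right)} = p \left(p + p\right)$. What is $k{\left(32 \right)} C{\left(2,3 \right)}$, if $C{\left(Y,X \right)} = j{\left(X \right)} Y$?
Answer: $12288$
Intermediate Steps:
$k{\left(p \right)} = 2 p^{2}$ ($k{\left(p \right)} = p 2 p = 2 p^{2}$)
$C{\left(Y,X \right)} = X Y$
$k{\left(32 \right)} C{\left(2,3 \right)} = 2 \cdot 32^{2} \cdot 3 \cdot 2 = 2 \cdot 1024 \cdot 6 = 2048 \cdot 6 = 12288$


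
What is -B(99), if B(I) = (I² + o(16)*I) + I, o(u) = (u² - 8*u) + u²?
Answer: -47916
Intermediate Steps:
o(u) = -8*u + 2*u²
B(I) = I² + 385*I (B(I) = (I² + (2*16*(-4 + 16))*I) + I = (I² + (2*16*12)*I) + I = (I² + 384*I) + I = I² + 385*I)
-B(99) = -99*(385 + 99) = -99*484 = -1*47916 = -47916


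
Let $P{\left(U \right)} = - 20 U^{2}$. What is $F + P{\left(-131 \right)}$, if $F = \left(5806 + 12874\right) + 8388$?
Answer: $-316152$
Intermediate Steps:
$F = 27068$ ($F = 18680 + 8388 = 27068$)
$F + P{\left(-131 \right)} = 27068 - 20 \left(-131\right)^{2} = 27068 - 343220 = -316152$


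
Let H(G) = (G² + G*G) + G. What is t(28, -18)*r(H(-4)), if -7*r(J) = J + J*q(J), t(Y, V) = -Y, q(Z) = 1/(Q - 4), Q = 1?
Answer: 224/3 ≈ 74.667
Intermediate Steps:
q(Z) = -⅓ (q(Z) = 1/(1 - 4) = 1/(-3) = -⅓)
H(G) = G + 2*G² (H(G) = (G² + G²) + G = 2*G² + G = G + 2*G²)
r(J) = -2*J/21 (r(J) = -(J + J*(-⅓))/7 = -(J - J/3)/7 = -2*J/21)
t(28, -18)*r(H(-4)) = (-1*28)*(-(-8)*(1 + 2*(-4))/21) = -(-8)*(-4*(1 - 8))/3 = -(-8)*(-4*(-7))/3 = -(-8)*28/3 = -28*(-8/3) = 224/3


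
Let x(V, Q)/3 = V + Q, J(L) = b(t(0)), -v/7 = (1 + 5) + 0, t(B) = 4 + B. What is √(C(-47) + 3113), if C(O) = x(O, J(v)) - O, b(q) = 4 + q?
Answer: √3043 ≈ 55.163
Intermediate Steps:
v = -42 (v = -7*((1 + 5) + 0) = -7*(6 + 0) = -7*6 = -42)
J(L) = 8 (J(L) = 4 + (4 + 0) = 4 + 4 = 8)
x(V, Q) = 3*Q + 3*V (x(V, Q) = 3*(V + Q) = 3*(Q + V) = 3*Q + 3*V)
C(O) = 24 + 2*O (C(O) = (3*8 + 3*O) - O = (24 + 3*O) - O = 24 + 2*O)
√(C(-47) + 3113) = √((24 + 2*(-47)) + 3113) = √((24 - 94) + 3113) = √(-70 + 3113) = √3043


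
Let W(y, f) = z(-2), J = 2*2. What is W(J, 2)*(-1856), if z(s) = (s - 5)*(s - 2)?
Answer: -51968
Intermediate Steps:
z(s) = (-5 + s)*(-2 + s)
J = 4
W(y, f) = 28 (W(y, f) = 10 + (-2)² - 7*(-2) = 10 + 4 + 14 = 28)
W(J, 2)*(-1856) = 28*(-1856) = -51968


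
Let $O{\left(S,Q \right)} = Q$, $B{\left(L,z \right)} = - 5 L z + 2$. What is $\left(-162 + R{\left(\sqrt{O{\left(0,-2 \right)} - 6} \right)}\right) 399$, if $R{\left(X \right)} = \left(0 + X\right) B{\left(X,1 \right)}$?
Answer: $-48678 + 1596 i \sqrt{2} \approx -48678.0 + 2257.1 i$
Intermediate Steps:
$B{\left(L,z \right)} = 2 - 5 L z$ ($B{\left(L,z \right)} = - 5 L z + 2 = 2 - 5 L z$)
$R{\left(X \right)} = X \left(2 - 5 X\right)$ ($R{\left(X \right)} = \left(0 + X\right) \left(2 - 5 X 1\right) = X \left(2 - 5 X\right)$)
$\left(-162 + R{\left(\sqrt{O{\left(0,-2 \right)} - 6} \right)}\right) 399 = \left(-162 + \sqrt{-2 - 6} \left(2 - 5 \sqrt{-2 - 6}\right)\right) 399 = \left(-162 + \sqrt{-8} \left(2 - 5 \sqrt{-8}\right)\right) 399 = \left(-162 + 2 i \sqrt{2} \left(2 - 5 \cdot 2 i \sqrt{2}\right)\right) 399 = \left(-162 + 2 i \sqrt{2} \left(2 - 10 i \sqrt{2}\right)\right) 399 = -64638 + 798 i \sqrt{2} \left(2 - 10 i \sqrt{2}\right)$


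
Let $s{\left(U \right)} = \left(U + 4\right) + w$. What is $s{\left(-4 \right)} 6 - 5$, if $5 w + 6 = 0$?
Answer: $- \frac{61}{5} \approx -12.2$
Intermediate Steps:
$w = - \frac{6}{5}$ ($w = - \frac{6}{5} + \frac{1}{5} \cdot 0 = - \frac{6}{5} + 0 = - \frac{6}{5} \approx -1.2$)
$s{\left(U \right)} = \frac{14}{5} + U$ ($s{\left(U \right)} = \left(U + 4\right) - \frac{6}{5} = \left(4 + U\right) - \frac{6}{5} = \frac{14}{5} + U$)
$s{\left(-4 \right)} 6 - 5 = \left(\frac{14}{5} - 4\right) 6 - 5 = \left(- \frac{6}{5}\right) 6 - 5 = - \frac{36}{5} - 5 = - \frac{61}{5}$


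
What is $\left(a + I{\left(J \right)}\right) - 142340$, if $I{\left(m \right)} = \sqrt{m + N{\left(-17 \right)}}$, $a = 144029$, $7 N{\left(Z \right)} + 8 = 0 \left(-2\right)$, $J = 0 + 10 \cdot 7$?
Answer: $1689 + \frac{\sqrt{3374}}{7} \approx 1697.3$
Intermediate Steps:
$J = 70$ ($J = 0 + 70 = 70$)
$N{\left(Z \right)} = - \frac{8}{7}$ ($N{\left(Z \right)} = - \frac{8}{7} + \frac{0 \left(-2\right)}{7} = - \frac{8}{7} + \frac{1}{7} \cdot 0 = - \frac{8}{7} + 0 = - \frac{8}{7}$)
$I{\left(m \right)} = \sqrt{- \frac{8}{7} + m}$ ($I{\left(m \right)} = \sqrt{m - \frac{8}{7}} = \sqrt{- \frac{8}{7} + m}$)
$\left(a + I{\left(J \right)}\right) - 142340 = \left(144029 + \frac{\sqrt{-56 + 49 \cdot 70}}{7}\right) - 142340 = \left(144029 + \frac{\sqrt{-56 + 3430}}{7}\right) - 142340 = \left(144029 + \frac{\sqrt{3374}}{7}\right) - 142340 = 1689 + \frac{\sqrt{3374}}{7}$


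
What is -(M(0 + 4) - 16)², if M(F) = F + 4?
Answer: -64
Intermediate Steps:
M(F) = 4 + F
-(M(0 + 4) - 16)² = -((4 + (0 + 4)) - 16)² = -((4 + 4) - 16)² = -(8 - 16)² = -1*(-8)² = -1*64 = -64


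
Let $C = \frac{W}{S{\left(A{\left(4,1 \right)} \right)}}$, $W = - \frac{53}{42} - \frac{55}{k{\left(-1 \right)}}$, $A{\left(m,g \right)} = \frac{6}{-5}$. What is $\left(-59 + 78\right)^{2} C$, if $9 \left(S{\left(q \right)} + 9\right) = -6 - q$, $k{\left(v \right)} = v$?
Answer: $- \frac{4073885}{2002} \approx -2034.9$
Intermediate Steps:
$A{\left(m,g \right)} = - \frac{6}{5}$ ($A{\left(m,g \right)} = 6 \left(- \frac{1}{5}\right) = - \frac{6}{5}$)
$S{\left(q \right)} = - \frac{29}{3} - \frac{q}{9}$ ($S{\left(q \right)} = -9 + \frac{-6 - q}{9} = -9 - \left(\frac{2}{3} + \frac{q}{9}\right) = - \frac{29}{3} - \frac{q}{9}$)
$W = \frac{2257}{42}$ ($W = - \frac{53}{42} - \frac{55}{-1} = \left(-53\right) \frac{1}{42} - -55 = - \frac{53}{42} + 55 = \frac{2257}{42} \approx 53.738$)
$C = - \frac{11285}{2002}$ ($C = \frac{2257}{42 \left(- \frac{29}{3} - - \frac{2}{15}\right)} = \frac{2257}{42 \left(- \frac{29}{3} + \frac{2}{15}\right)} = \frac{2257}{42 \left(- \frac{143}{15}\right)} = \frac{2257}{42} \left(- \frac{15}{143}\right) = - \frac{11285}{2002} \approx -5.6369$)
$\left(-59 + 78\right)^{2} C = \left(-59 + 78\right)^{2} \left(- \frac{11285}{2002}\right) = 19^{2} \left(- \frac{11285}{2002}\right) = 361 \left(- \frac{11285}{2002}\right) = - \frac{4073885}{2002}$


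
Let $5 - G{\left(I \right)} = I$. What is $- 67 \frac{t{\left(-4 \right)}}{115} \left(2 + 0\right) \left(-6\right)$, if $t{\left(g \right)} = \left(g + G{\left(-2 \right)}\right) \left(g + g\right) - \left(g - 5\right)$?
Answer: $- \frac{2412}{23} \approx -104.87$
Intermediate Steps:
$G{\left(I \right)} = 5 - I$
$t{\left(g \right)} = 5 - g + 2 g \left(7 + g\right)$ ($t{\left(g \right)} = \left(g + \left(5 - -2\right)\right) \left(g + g\right) - \left(g - 5\right) = \left(g + \left(5 + 2\right)\right) 2 g - \left(g - 5\right) = \left(g + 7\right) 2 g - \left(-5 + g\right) = \left(7 + g\right) 2 g - \left(-5 + g\right) = 2 g \left(7 + g\right) - \left(-5 + g\right) = 5 - g + 2 g \left(7 + g\right)$)
$- 67 \frac{t{\left(-4 \right)}}{115} \left(2 + 0\right) \left(-6\right) = - 67 \frac{5 + 2 \left(-4\right)^{2} + 13 \left(-4\right)}{115} \left(2 + 0\right) \left(-6\right) = - 67 \left(5 + 2 \cdot 16 - 52\right) \frac{1}{115} \cdot 2 \left(-6\right) = - 67 \left(5 + 32 - 52\right) \frac{1}{115} \left(-12\right) = - 67 \left(\left(-15\right) \frac{1}{115}\right) \left(-12\right) = \left(-67\right) \left(- \frac{3}{23}\right) \left(-12\right) = \frac{201}{23} \left(-12\right) = - \frac{2412}{23}$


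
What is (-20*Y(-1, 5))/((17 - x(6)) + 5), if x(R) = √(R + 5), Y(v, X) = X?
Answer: -200/43 - 100*√11/473 ≈ -5.3524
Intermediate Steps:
x(R) = √(5 + R)
(-20*Y(-1, 5))/((17 - x(6)) + 5) = (-20*5)/((17 - √(5 + 6)) + 5) = -100/((17 - √11) + 5) = -100/(22 - √11)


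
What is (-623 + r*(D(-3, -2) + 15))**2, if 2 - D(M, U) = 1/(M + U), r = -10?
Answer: 632025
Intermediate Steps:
D(M, U) = 2 - 1/(M + U)
(-623 + r*(D(-3, -2) + 15))**2 = (-623 - 10*((-1 + 2*(-3) + 2*(-2))/(-3 - 2) + 15))**2 = (-623 - 10*((-1 - 6 - 4)/(-5) + 15))**2 = (-623 - 10*(-1/5*(-11) + 15))**2 = (-623 - 10*(11/5 + 15))**2 = (-623 - 10*86/5)**2 = (-623 - 172)**2 = (-795)**2 = 632025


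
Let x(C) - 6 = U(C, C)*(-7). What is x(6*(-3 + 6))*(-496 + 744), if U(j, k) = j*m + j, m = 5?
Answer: -186000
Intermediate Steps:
U(j, k) = 6*j (U(j, k) = j*5 + j = 5*j + j = 6*j)
x(C) = 6 - 42*C (x(C) = 6 + (6*C)*(-7) = 6 - 42*C)
x(6*(-3 + 6))*(-496 + 744) = (6 - 252*(-3 + 6))*(-496 + 744) = (6 - 252*3)*248 = (6 - 42*18)*248 = (6 - 756)*248 = -750*248 = -186000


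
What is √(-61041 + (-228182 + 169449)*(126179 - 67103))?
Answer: I*√3469771749 ≈ 58905.0*I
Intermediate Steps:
√(-61041 + (-228182 + 169449)*(126179 - 67103)) = √(-61041 - 58733*59076) = √(-61041 - 3469710708) = √(-3469771749) = I*√3469771749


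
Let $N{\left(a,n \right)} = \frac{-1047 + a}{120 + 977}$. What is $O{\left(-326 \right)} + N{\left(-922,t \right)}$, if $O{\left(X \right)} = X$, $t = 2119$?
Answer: $- \frac{359591}{1097} \approx -327.79$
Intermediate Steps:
$N{\left(a,n \right)} = - \frac{1047}{1097} + \frac{a}{1097}$ ($N{\left(a,n \right)} = \frac{-1047 + a}{1097} = \left(-1047 + a\right) \frac{1}{1097} = - \frac{1047}{1097} + \frac{a}{1097}$)
$O{\left(-326 \right)} + N{\left(-922,t \right)} = -326 + \left(- \frac{1047}{1097} + \frac{1}{1097} \left(-922\right)\right) = -326 - \frac{1969}{1097} = - \frac{359591}{1097}$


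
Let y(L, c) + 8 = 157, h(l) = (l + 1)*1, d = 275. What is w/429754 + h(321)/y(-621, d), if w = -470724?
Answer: 34121456/32016673 ≈ 1.0657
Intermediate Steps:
h(l) = 1 + l (h(l) = (1 + l)*1 = 1 + l)
y(L, c) = 149 (y(L, c) = -8 + 157 = 149)
w/429754 + h(321)/y(-621, d) = -470724/429754 + (1 + 321)/149 = -470724*1/429754 + 322*(1/149) = -235362/214877 + 322/149 = 34121456/32016673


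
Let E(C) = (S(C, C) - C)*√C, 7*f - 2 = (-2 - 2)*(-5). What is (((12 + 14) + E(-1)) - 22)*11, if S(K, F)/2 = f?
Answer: 44 + 561*I/7 ≈ 44.0 + 80.143*I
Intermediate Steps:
f = 22/7 (f = 2/7 + ((-2 - 2)*(-5))/7 = 2/7 + (-4*(-5))/7 = 2/7 + (⅐)*20 = 2/7 + 20/7 = 22/7 ≈ 3.1429)
S(K, F) = 44/7 (S(K, F) = 2*(22/7) = 44/7)
E(C) = √C*(44/7 - C) (E(C) = (44/7 - C)*√C = √C*(44/7 - C))
(((12 + 14) + E(-1)) - 22)*11 = (((12 + 14) + √(-1)*(44/7 - 1*(-1))) - 22)*11 = ((26 + I*(44/7 + 1)) - 22)*11 = ((26 + I*(51/7)) - 22)*11 = ((26 + 51*I/7) - 22)*11 = (4 + 51*I/7)*11 = 44 + 561*I/7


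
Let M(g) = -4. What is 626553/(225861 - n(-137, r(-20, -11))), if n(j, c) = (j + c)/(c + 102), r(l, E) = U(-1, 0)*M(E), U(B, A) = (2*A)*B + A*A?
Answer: 63908406/23037959 ≈ 2.7740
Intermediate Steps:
U(B, A) = A² + 2*A*B (U(B, A) = 2*A*B + A² = A² + 2*A*B)
r(l, E) = 0 (r(l, E) = (0*(0 + 2*(-1)))*(-4) = (0*(0 - 2))*(-4) = (0*(-2))*(-4) = 0*(-4) = 0)
n(j, c) = (c + j)/(102 + c)
626553/(225861 - n(-137, r(-20, -11))) = 626553/(225861 - (0 - 137)/(102 + 0)) = 626553/(225861 - (-137)/102) = 626553/(225861 - 1*(-137/102)) = 626553/(225861 + 137/102) = 626553/(23037959/102) = 626553*(102/23037959) = 63908406/23037959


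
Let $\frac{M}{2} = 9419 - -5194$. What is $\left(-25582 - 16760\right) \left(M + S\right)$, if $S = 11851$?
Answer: $-1739282334$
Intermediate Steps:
$M = 29226$ ($M = 2 \left(9419 - -5194\right) = 2 \left(9419 + 5194\right) = 2 \cdot 14613 = 29226$)
$\left(-25582 - 16760\right) \left(M + S\right) = \left(-25582 - 16760\right) \left(29226 + 11851\right) = \left(-42342\right) 41077 = -1739282334$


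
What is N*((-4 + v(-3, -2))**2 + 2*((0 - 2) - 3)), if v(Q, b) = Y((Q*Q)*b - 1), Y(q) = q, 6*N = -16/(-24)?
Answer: 173/3 ≈ 57.667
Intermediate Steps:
N = 1/9 (N = (-16/(-24))/6 = (-16*(-1/24))/6 = (1/6)*(2/3) = 1/9 ≈ 0.11111)
v(Q, b) = -1 + b*Q**2 (v(Q, b) = (Q*Q)*b - 1 = Q**2*b - 1 = b*Q**2 - 1 = -1 + b*Q**2)
N*((-4 + v(-3, -2))**2 + 2*((0 - 2) - 3)) = ((-4 + (-1 - 2*(-3)**2))**2 + 2*((0 - 2) - 3))/9 = ((-4 + (-1 - 2*9))**2 + 2*(-2 - 3))/9 = ((-4 + (-1 - 18))**2 + 2*(-5))/9 = ((-4 - 19)**2 - 10)/9 = ((-23)**2 - 10)/9 = (529 - 10)/9 = (1/9)*519 = 173/3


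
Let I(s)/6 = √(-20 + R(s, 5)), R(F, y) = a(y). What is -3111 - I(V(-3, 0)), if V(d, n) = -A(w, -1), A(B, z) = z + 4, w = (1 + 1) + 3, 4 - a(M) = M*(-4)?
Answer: -3123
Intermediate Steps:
a(M) = 4 + 4*M (a(M) = 4 - M*(-4) = 4 - (-4)*M = 4 + 4*M)
w = 5 (w = 2 + 3 = 5)
R(F, y) = 4 + 4*y
A(B, z) = 4 + z
V(d, n) = -3 (V(d, n) = -(4 - 1) = -1*3 = -3)
I(s) = 12 (I(s) = 6*√(-20 + (4 + 4*5)) = 6*√(-20 + (4 + 20)) = 6*√(-20 + 24) = 6*√4 = 6*2 = 12)
-3111 - I(V(-3, 0)) = -3111 - 1*12 = -3111 - 12 = -3123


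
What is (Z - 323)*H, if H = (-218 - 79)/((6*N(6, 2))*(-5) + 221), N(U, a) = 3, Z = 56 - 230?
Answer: 147609/131 ≈ 1126.8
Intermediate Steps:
Z = -174
H = -297/131 (H = (-218 - 79)/((6*3)*(-5) + 221) = -297/(18*(-5) + 221) = -297/(-90 + 221) = -297/131 ≈ -2.2672)
(Z - 323)*H = (-174 - 323)*(-297/131) = -497*(-297/131) = 147609/131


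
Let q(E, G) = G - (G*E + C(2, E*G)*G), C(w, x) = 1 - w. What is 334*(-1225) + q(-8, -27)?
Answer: -409420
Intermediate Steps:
q(E, G) = 2*G - E*G (q(E, G) = G - (G*E + (1 - 1*2)*G) = G - (E*G + (1 - 2)*G) = G - (E*G - G) = G - (-G + E*G) = G + (G - E*G) = 2*G - E*G)
334*(-1225) + q(-8, -27) = 334*(-1225) - 27*(2 - 1*(-8)) = -409150 - 27*(2 + 8) = -409150 - 27*10 = -409150 - 270 = -409420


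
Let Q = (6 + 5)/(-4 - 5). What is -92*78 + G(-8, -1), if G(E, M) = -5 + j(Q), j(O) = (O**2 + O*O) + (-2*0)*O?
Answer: -581419/81 ≈ -7178.0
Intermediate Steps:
Q = -11/9 (Q = 11/(-9) = 11*(-1/9) = -11/9 ≈ -1.2222)
j(O) = 2*O**2 (j(O) = (O**2 + O**2) + 0*O = 2*O**2 + 0 = 2*O**2)
G(E, M) = -163/81 (G(E, M) = -5 + 2*(-11/9)**2 = -5 + 2*(121/81) = -5 + 242/81 = -163/81)
-92*78 + G(-8, -1) = -92*78 - 163/81 = -7176 - 163/81 = -581419/81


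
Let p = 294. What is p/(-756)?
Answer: -7/18 ≈ -0.38889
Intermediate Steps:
p/(-756) = 294/(-756) = 294*(-1/756) = -7/18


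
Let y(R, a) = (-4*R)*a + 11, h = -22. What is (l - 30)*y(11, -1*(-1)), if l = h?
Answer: 1716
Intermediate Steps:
l = -22
y(R, a) = 11 - 4*R*a (y(R, a) = -4*R*a + 11 = 11 - 4*R*a)
(l - 30)*y(11, -1*(-1)) = (-22 - 30)*(11 - 4*11*(-1*(-1))) = -52*(11 - 4*11*1) = -52*(11 - 44) = -52*(-33) = 1716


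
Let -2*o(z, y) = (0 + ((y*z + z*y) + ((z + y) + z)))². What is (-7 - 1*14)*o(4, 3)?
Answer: 25725/2 ≈ 12863.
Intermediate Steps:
o(z, y) = -(y + 2*z + 2*y*z)²/2 (o(z, y) = -(0 + ((y*z + z*y) + ((z + y) + z)))²/2 = -(0 + ((y*z + y*z) + ((y + z) + z)))²/2 = -(0 + (2*y*z + (y + 2*z)))²/2 = -(0 + (y + 2*z + 2*y*z))²/2 = -(y + 2*z + 2*y*z)²/2)
(-7 - 1*14)*o(4, 3) = (-7 - 1*14)*(-(3 + 2*4 + 2*3*4)²/2) = (-7 - 14)*(-(3 + 8 + 24)²/2) = -(-21)*35²/2 = -(-21)*1225/2 = -21*(-1225/2) = 25725/2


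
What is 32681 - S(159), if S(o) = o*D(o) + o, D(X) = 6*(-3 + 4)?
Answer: 31568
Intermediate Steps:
D(X) = 6 (D(X) = 6*1 = 6)
S(o) = 7*o (S(o) = o*6 + o = 6*o + o = 7*o)
32681 - S(159) = 32681 - 7*159 = 32681 - 1*1113 = 32681 - 1113 = 31568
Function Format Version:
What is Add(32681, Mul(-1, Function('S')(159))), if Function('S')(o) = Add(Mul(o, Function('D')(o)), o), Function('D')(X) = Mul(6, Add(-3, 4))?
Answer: 31568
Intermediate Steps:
Function('D')(X) = 6 (Function('D')(X) = Mul(6, 1) = 6)
Function('S')(o) = Mul(7, o) (Function('S')(o) = Add(Mul(o, 6), o) = Add(Mul(6, o), o) = Mul(7, o))
Add(32681, Mul(-1, Function('S')(159))) = Add(32681, Mul(-1, Mul(7, 159))) = Add(32681, Mul(-1, 1113)) = Add(32681, -1113) = 31568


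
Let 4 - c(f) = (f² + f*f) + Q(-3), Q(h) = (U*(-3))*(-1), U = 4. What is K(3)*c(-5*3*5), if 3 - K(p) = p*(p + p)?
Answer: 168870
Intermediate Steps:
K(p) = 3 - 2*p² (K(p) = 3 - p*(p + p) = 3 - p*2*p = 3 - 2*p²)
Q(h) = 12 (Q(h) = (4*(-3))*(-1) = -12*(-1) = 12)
c(f) = -8 - 2*f² (c(f) = 4 - ((f² + f*f) + 12) = 4 - ((f² + f²) + 12) = 4 - (2*f² + 12) = 4 - (12 + 2*f²) = 4 + (-12 - 2*f²) = -8 - 2*f²)
K(3)*c(-5*3*5) = (3 - 2*3²)*(-8 - 2*(-5*3*5)²) = (3 - 2*9)*(-8 - 2*(-15*5)²) = (3 - 18)*(-8 - 2*(-75)²) = -15*(-8 - 2*5625) = -15*(-8 - 11250) = -15*(-11258) = 168870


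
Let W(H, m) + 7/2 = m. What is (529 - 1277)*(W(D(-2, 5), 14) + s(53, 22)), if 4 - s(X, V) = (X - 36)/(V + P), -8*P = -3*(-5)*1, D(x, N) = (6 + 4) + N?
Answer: -1644478/161 ≈ -10214.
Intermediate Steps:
D(x, N) = 10 + N
P = -15/8 (P = -(-3*(-5))/8 = -15/8 ≈ -1.8750)
W(H, m) = -7/2 + m
s(X, V) = 4 - (-36 + X)/(-15/8 + V) (s(X, V) = 4 - (X - 36)/(V - 15/8) = 4 - (-36 + X)/(-15/8 + V))
(529 - 1277)*(W(D(-2, 5), 14) + s(53, 22)) = (529 - 1277)*((-7/2 + 14) + 4*(57 - 2*53 + 8*22)/(-15 + 8*22)) = -748*(21/2 + 4*(57 - 106 + 176)/(-15 + 176)) = -748*(21/2 + 4*127/161) = -748*(21/2 + 4*(1/161)*127) = -748*(21/2 + 508/161) = -748*4397/322 = -1644478/161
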